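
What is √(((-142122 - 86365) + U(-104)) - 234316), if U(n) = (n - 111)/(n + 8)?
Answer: I*√266573238/24 ≈ 680.29*I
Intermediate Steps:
U(n) = (-111 + n)/(8 + n)
√(((-142122 - 86365) + U(-104)) - 234316) = √(((-142122 - 86365) + (-111 - 104)/(8 - 104)) - 234316) = √((-228487 - 215/(-96)) - 234316) = √((-228487 - 1/96*(-215)) - 234316) = √((-228487 + 215/96) - 234316) = √(-21934537/96 - 234316) = √(-44428873/96) = I*√266573238/24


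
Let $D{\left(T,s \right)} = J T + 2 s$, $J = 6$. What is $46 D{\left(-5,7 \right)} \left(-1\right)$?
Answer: $736$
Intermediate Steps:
$D{\left(T,s \right)} = 2 s + 6 T$ ($D{\left(T,s \right)} = 6 T + 2 s = 2 s + 6 T$)
$46 D{\left(-5,7 \right)} \left(-1\right) = 46 \left(2 \cdot 7 + 6 \left(-5\right)\right) \left(-1\right) = 46 \left(14 - 30\right) \left(-1\right) = 46 \left(-16\right) \left(-1\right) = \left(-736\right) \left(-1\right) = 736$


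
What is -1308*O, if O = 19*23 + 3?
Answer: -575520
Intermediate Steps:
O = 440 (O = 437 + 3 = 440)
-1308*O = -1308*440 = -575520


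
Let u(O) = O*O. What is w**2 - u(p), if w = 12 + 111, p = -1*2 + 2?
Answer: 15129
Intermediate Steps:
p = 0 (p = -2 + 2 = 0)
w = 123
u(O) = O**2
w**2 - u(p) = 123**2 - 1*0**2 = 15129 - 1*0 = 15129 + 0 = 15129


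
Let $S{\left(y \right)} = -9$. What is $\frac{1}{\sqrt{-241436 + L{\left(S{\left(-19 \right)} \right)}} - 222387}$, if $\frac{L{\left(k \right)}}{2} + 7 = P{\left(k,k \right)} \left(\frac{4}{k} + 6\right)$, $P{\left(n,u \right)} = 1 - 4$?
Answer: $- \frac{667161}{148368657757} - \frac{5 i \sqrt{86934}}{148368657757} \approx -4.4966 \cdot 10^{-6} - 9.9363 \cdot 10^{-9} i$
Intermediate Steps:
$P{\left(n,u \right)} = -3$ ($P{\left(n,u \right)} = 1 - 4 = -3$)
$L{\left(k \right)} = -50 - \frac{24}{k}$ ($L{\left(k \right)} = -14 + 2 \left(- 3 \left(\frac{4}{k} + 6\right)\right) = -14 + 2 \left(- 3 \left(6 + \frac{4}{k}\right)\right) = -14 + 2 \left(-18 - \frac{12}{k}\right) = -14 - \left(36 + \frac{24}{k}\right) = -50 - \frac{24}{k}$)
$\frac{1}{\sqrt{-241436 + L{\left(S{\left(-19 \right)} \right)}} - 222387} = \frac{1}{\sqrt{-241436 - \left(50 + \frac{24}{-9}\right)} - 222387} = \frac{1}{\sqrt{-241436 - \frac{142}{3}} - 222387} = \frac{1}{\sqrt{- \frac{724450}{3}} - 222387} = \frac{1}{\frac{5 i \sqrt{86934}}{3} - 222387} = \frac{1}{-222387 + \frac{5 i \sqrt{86934}}{3}}$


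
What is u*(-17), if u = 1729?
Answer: -29393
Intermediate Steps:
u*(-17) = 1729*(-17) = -29393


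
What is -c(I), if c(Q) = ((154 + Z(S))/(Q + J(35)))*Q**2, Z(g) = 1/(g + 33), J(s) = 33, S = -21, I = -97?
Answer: 17397241/768 ≈ 22653.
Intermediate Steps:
Z(g) = 1/(33 + g)
c(Q) = 1849*Q**2/(12*(33 + Q)) (c(Q) = ((154 + 1/(33 - 21))/(Q + 33))*Q**2 = ((154 + 1/12)/(33 + Q))*Q**2 = (1849/(12*(33 + Q)))*Q**2 = 1849*Q**2/(12*(33 + Q)))
-c(I) = -1849*(-97)**2/(12*(33 - 97)) = -1849*9409/(12*(-64)) = -1849*9409*(-1)/(12*64) = -1*(-17397241/768) = 17397241/768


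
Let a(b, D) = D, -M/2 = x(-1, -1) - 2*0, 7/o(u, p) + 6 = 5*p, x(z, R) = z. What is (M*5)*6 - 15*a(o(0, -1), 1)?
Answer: 45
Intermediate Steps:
o(u, p) = 7/(-6 + 5*p)
M = 2 (M = -2*(-1 - 2*0) = -2*(-1 + 0) = -2*(-1) = 2)
(M*5)*6 - 15*a(o(0, -1), 1) = (2*5)*6 - 15*1 = 10*6 - 15 = 60 - 15 = 45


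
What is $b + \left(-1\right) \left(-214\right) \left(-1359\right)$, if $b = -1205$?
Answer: $-292031$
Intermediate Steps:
$b + \left(-1\right) \left(-214\right) \left(-1359\right) = -1205 + \left(-1\right) \left(-214\right) \left(-1359\right) = -1205 + 214 \left(-1359\right) = -1205 - 290826 = -292031$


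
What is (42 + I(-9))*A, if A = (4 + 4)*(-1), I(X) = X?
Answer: -264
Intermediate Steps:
A = -8 (A = 8*(-1) = -8)
(42 + I(-9))*A = (42 - 9)*(-8) = 33*(-8) = -264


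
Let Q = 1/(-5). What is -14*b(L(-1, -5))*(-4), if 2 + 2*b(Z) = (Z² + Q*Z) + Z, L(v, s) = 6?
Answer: 5432/5 ≈ 1086.4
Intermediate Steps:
Q = -⅕ (Q = 1*(-⅕) = -⅕ ≈ -0.20000)
b(Z) = -1 + Z²/2 + 2*Z/5 (b(Z) = -1 + ((Z² - Z/5) + Z)/2 = -1 + (Z² + 4*Z/5)/2 = -1 + (Z²/2 + 2*Z/5) = -1 + Z²/2 + 2*Z/5)
-14*b(L(-1, -5))*(-4) = -14*(-1 + (½)*6² + (⅖)*6)*(-4) = -14*(-1 + (½)*36 + 12/5)*(-4) = -14*(-1 + 18 + 12/5)*(-4) = -14*97/5*(-4) = -1358/5*(-4) = 5432/5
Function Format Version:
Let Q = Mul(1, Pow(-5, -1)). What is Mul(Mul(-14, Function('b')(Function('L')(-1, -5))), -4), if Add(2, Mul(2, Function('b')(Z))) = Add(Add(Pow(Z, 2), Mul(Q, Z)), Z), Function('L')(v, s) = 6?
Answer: Rational(5432, 5) ≈ 1086.4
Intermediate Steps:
Q = Rational(-1, 5) (Q = Mul(1, Rational(-1, 5)) = Rational(-1, 5) ≈ -0.20000)
Function('b')(Z) = Add(-1, Mul(Rational(1, 2), Pow(Z, 2)), Mul(Rational(2, 5), Z)) (Function('b')(Z) = Add(-1, Mul(Rational(1, 2), Add(Add(Pow(Z, 2), Mul(Rational(-1, 5), Z)), Z))) = Add(-1, Mul(Rational(1, 2), Add(Pow(Z, 2), Mul(Rational(4, 5), Z)))) = Add(-1, Add(Mul(Rational(1, 2), Pow(Z, 2)), Mul(Rational(2, 5), Z))) = Add(-1, Mul(Rational(1, 2), Pow(Z, 2)), Mul(Rational(2, 5), Z)))
Mul(Mul(-14, Function('b')(Function('L')(-1, -5))), -4) = Mul(Mul(-14, Add(-1, Mul(Rational(1, 2), Pow(6, 2)), Mul(Rational(2, 5), 6))), -4) = Mul(Mul(-14, Add(-1, Mul(Rational(1, 2), 36), Rational(12, 5))), -4) = Mul(Mul(-14, Add(-1, 18, Rational(12, 5))), -4) = Mul(Mul(-14, Rational(97, 5)), -4) = Mul(Rational(-1358, 5), -4) = Rational(5432, 5)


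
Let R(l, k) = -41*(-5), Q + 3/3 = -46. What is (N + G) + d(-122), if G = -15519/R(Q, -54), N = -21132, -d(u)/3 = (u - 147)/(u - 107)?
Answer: -995761026/46945 ≈ -21211.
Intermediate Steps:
Q = -47 (Q = -1 - 46 = -47)
d(u) = -3*(-147 + u)/(-107 + u) (d(u) = -3*(u - 147)/(u - 107) = -3*(-147 + u)/(-107 + u))
R(l, k) = 205
G = -15519/205 ≈ -75.702
(N + G) + d(-122) = (-21132 - 15519/205) + 3*(147 - 1*(-122))/(-107 - 122) = -4347579/205 + 3*(147 + 122)/(-229) = -4347579/205 + 3*(-1/229)*269 = -4347579/205 - 807/229 = -995761026/46945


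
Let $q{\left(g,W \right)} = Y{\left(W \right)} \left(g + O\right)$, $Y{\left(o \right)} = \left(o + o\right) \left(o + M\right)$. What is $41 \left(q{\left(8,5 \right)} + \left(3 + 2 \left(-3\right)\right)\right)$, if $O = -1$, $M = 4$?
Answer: $25707$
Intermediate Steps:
$Y{\left(o \right)} = 2 o \left(4 + o\right)$ ($Y{\left(o \right)} = \left(o + o\right) \left(o + 4\right) = 2 o \left(4 + o\right)$)
$q{\left(g,W \right)} = 2 W \left(-1 + g\right) \left(4 + W\right)$ ($q{\left(g,W \right)} = 2 W \left(4 + W\right) \left(g - 1\right) = 2 W \left(4 + W\right) \left(-1 + g\right) = 2 W \left(-1 + g\right) \left(4 + W\right)$)
$41 \left(q{\left(8,5 \right)} + \left(3 + 2 \left(-3\right)\right)\right) = 41 \left(2 \cdot 5 \left(-1 + 8\right) \left(4 + 5\right) + \left(3 + 2 \left(-3\right)\right)\right) = 41 \left(2 \cdot 5 \cdot 7 \cdot 9 + \left(3 - 6\right)\right) = 41 \left(630 - 3\right) = 41 \cdot 627 = 25707$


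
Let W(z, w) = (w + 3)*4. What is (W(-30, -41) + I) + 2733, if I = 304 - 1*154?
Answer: 2731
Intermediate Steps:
W(z, w) = 12 + 4*w (W(z, w) = (3 + w)*4 = 12 + 4*w)
I = 150 (I = 304 - 154 = 150)
(W(-30, -41) + I) + 2733 = ((12 + 4*(-41)) + 150) + 2733 = ((12 - 164) + 150) + 2733 = (-152 + 150) + 2733 = -2 + 2733 = 2731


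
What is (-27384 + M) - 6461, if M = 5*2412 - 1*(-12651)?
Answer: -9134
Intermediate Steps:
M = 24711 (M = 12060 + 12651 = 24711)
(-27384 + M) - 6461 = (-27384 + 24711) - 6461 = -2673 - 6461 = -9134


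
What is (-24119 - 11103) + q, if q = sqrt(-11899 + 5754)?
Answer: -35222 + I*sqrt(6145) ≈ -35222.0 + 78.39*I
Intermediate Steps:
q = I*sqrt(6145) (q = sqrt(-6145) = I*sqrt(6145) ≈ 78.39*I)
(-24119 - 11103) + q = (-24119 - 11103) + I*sqrt(6145) = -35222 + I*sqrt(6145)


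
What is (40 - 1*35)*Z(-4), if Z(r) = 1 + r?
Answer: -15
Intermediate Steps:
(40 - 1*35)*Z(-4) = (40 - 1*35)*(1 - 4) = (40 - 35)*(-3) = 5*(-3) = -15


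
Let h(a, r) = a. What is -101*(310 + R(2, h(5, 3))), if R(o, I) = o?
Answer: -31512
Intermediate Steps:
-101*(310 + R(2, h(5, 3))) = -101*(310 + 2) = -101*312 = -31512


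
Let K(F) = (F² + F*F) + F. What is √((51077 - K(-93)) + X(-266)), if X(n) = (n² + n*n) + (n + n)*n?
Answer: 4*√19806 ≈ 562.94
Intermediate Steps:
K(F) = F + 2*F² (K(F) = (F² + F²) + F = 2*F² + F = F + 2*F²)
X(n) = 4*n² (X(n) = (n² + n²) + (2*n)*n = 2*n² + 2*n² = 4*n²)
√((51077 - K(-93)) + X(-266)) = √((51077 - (-93)*(1 + 2*(-93))) + 4*(-266)²) = √((51077 - (-93)*(1 - 186)) + 4*70756) = √((51077 - (-93)*(-185)) + 283024) = √((51077 - 1*17205) + 283024) = √((51077 - 17205) + 283024) = √(33872 + 283024) = √316896 = 4*√19806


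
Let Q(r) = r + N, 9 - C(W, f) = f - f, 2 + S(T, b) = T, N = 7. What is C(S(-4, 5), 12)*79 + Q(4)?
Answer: 722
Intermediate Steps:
S(T, b) = -2 + T
C(W, f) = 9 (C(W, f) = 9 - (f - f) = 9 - 1*0 = 9 + 0 = 9)
Q(r) = 7 + r (Q(r) = r + 7 = 7 + r)
C(S(-4, 5), 12)*79 + Q(4) = 9*79 + (7 + 4) = 711 + 11 = 722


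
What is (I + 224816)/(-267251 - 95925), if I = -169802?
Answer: -27507/181588 ≈ -0.15148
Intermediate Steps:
(I + 224816)/(-267251 - 95925) = (-169802 + 224816)/(-267251 - 95925) = 55014/(-363176) = 55014*(-1/363176) = -27507/181588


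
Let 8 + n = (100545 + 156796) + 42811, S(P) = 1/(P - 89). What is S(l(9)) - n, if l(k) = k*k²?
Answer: -192092159/640 ≈ -3.0014e+5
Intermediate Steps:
l(k) = k³
S(P) = 1/(-89 + P)
n = 300144 (n = -8 + ((100545 + 156796) + 42811) = -8 + (257341 + 42811) = -8 + 300152 = 300144)
S(l(9)) - n = 1/(-89 + 9³) - 1*300144 = 1/(-89 + 729) - 300144 = 1/640 - 300144 = -192092159/640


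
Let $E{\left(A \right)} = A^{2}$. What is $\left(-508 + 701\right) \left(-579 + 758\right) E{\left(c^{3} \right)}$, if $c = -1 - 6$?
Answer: $4064420003$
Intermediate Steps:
$c = -7$ ($c = -1 - 6 = -7$)
$\left(-508 + 701\right) \left(-579 + 758\right) E{\left(c^{3} \right)} = \left(-508 + 701\right) \left(-579 + 758\right) \left(\left(-7\right)^{3}\right)^{2} = 193 \cdot 179 \left(-343\right)^{2} = 34547 \cdot 117649 = 4064420003$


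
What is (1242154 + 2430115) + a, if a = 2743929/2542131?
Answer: 345755244784/94153 ≈ 3.6723e+6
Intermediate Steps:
a = 101627/94153 (a = 2743929*(1/2542131) = 101627/94153 ≈ 1.0794)
(1242154 + 2430115) + a = (1242154 + 2430115) + 101627/94153 = 3672269 + 101627/94153 = 345755244784/94153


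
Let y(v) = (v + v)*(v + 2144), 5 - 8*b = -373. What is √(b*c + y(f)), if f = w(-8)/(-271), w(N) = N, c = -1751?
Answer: I*√24267305051/542 ≈ 287.42*I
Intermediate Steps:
b = 189/4 (b = 5/8 - ⅛*(-373) = 5/8 + 373/8 = 189/4 ≈ 47.250)
f = 8/271 (f = -8/(-271) = -8*(-1/271) = 8/271 ≈ 0.029520)
y(v) = 2*v*(2144 + v) (y(v) = (2*v)*(2144 + v) = 2*v*(2144 + v))
√(b*c + y(f)) = √((189/4)*(-1751) + 2*(8/271)*(2144 + 8/271)) = √(-330939/4 + 2*(8/271)*(581032/271)) = √(-330939/4 + 9296512/73441) = √(-24267305051/293764) = I*√24267305051/542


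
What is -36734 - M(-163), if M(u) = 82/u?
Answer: -5987560/163 ≈ -36734.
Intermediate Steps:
-36734 - M(-163) = -36734 - 82/(-163) = -36734 - 82*(-1)/163 = -36734 - 1*(-82/163) = -36734 + 82/163 = -5987560/163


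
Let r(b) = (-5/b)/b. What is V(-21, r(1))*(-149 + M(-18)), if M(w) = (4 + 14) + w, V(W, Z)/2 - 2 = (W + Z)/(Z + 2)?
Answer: -9536/3 ≈ -3178.7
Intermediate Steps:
r(b) = -5/b**2
V(W, Z) = 4 + 2*(W + Z)/(2 + Z) (V(W, Z) = 4 + 2*((W + Z)/(Z + 2)) = 4 + 2*((W + Z)/(2 + Z)) = 4 + 2*(W + Z)/(2 + Z))
M(w) = 18 + w
V(-21, r(1))*(-149 + M(-18)) = (2*(4 - 21 + 3*(-5/1**2))/(2 - 5/1**2))*(-149 + (18 - 18)) = (2*(4 - 21 + 3*(-5*1))/(2 - 5*1))*(-149 + 0) = (2*(4 - 21 + 3*(-5))/(2 - 5))*(-149) = (2*(4 - 21 - 15)/(-3))*(-149) = (2*(-1/3)*(-32))*(-149) = (64/3)*(-149) = -9536/3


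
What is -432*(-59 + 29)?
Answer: 12960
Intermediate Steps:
-432*(-59 + 29) = -432*(-30) = 12960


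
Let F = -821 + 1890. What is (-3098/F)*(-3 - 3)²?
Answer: -111528/1069 ≈ -104.33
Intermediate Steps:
F = 1069
(-3098/F)*(-3 - 3)² = (-3098/1069)*(-3 - 3)² = -3098*1/1069*(-6)² = -3098/1069*36 = -111528/1069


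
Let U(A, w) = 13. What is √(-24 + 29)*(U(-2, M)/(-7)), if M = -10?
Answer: -13*√5/7 ≈ -4.1527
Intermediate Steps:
√(-24 + 29)*(U(-2, M)/(-7)) = √(-24 + 29)*(13/(-7)) = √5*(13*(-⅐)) = √5*(-13/7) = -13*√5/7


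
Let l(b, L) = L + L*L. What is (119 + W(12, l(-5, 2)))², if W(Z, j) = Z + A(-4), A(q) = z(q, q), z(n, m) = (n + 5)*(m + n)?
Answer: 15129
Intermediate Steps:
z(n, m) = (5 + n)*(m + n)
A(q) = 2*q² + 10*q (A(q) = q² + 5*q + 5*q + q*q = q² + 5*q + 5*q + q² = 2*q² + 10*q)
l(b, L) = L + L²
W(Z, j) = -8 + Z (W(Z, j) = Z + 2*(-4)*(5 - 4) = Z + 2*(-4)*1 = Z - 8 = -8 + Z)
(119 + W(12, l(-5, 2)))² = (119 + (-8 + 12))² = (119 + 4)² = 123² = 15129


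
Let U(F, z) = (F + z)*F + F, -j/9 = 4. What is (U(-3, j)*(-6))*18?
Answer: -12312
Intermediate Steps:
j = -36 (j = -9*4 = -36)
U(F, z) = F + F*(F + z) (U(F, z) = F*(F + z) + F = F + F*(F + z))
(U(-3, j)*(-6))*18 = (-3*(1 - 3 - 36)*(-6))*18 = (-3*(-38)*(-6))*18 = (114*(-6))*18 = -684*18 = -12312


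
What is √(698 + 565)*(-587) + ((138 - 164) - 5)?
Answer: -31 - 587*√1263 ≈ -20892.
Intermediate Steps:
√(698 + 565)*(-587) + ((138 - 164) - 5) = √1263*(-587) + (-26 - 5) = -587*√1263 - 31 = -31 - 587*√1263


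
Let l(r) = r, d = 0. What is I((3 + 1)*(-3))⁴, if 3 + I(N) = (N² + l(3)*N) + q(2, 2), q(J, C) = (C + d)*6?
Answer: 187388721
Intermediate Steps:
q(J, C) = 6*C (q(J, C) = (C + 0)*6 = C*6 = 6*C)
I(N) = 9 + N² + 3*N (I(N) = -3 + ((N² + 3*N) + 6*2) = -3 + ((N² + 3*N) + 12) = -3 + (12 + N² + 3*N) = 9 + N² + 3*N)
I((3 + 1)*(-3))⁴ = (9 + ((3 + 1)*(-3))² + 3*((3 + 1)*(-3)))⁴ = (9 + (4*(-3))² + 3*(4*(-3)))⁴ = (9 + (-12)² + 3*(-12))⁴ = (9 + 144 - 36)⁴ = 117⁴ = 187388721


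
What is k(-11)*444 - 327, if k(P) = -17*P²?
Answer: -913635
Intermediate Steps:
k(-11)*444 - 327 = -17*(-11)²*444 - 327 = -17*121*444 - 327 = -2057*444 - 327 = -913308 - 327 = -913635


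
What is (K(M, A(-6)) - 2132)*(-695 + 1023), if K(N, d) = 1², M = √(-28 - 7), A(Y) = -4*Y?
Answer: -698968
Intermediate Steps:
M = I*√35 (M = √(-35) = I*√35 ≈ 5.9161*I)
K(N, d) = 1
(K(M, A(-6)) - 2132)*(-695 + 1023) = (1 - 2132)*(-695 + 1023) = -2131*328 = -698968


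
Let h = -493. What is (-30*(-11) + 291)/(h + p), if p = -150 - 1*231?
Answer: -27/38 ≈ -0.71053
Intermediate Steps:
p = -381 (p = -150 - 231 = -381)
(-30*(-11) + 291)/(h + p) = (-30*(-11) + 291)/(-493 - 381) = (330 + 291)/(-874) = 621*(-1/874) = -27/38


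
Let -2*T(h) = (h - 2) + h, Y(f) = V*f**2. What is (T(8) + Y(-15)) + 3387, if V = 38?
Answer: 11930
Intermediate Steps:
Y(f) = 38*f**2
T(h) = 1 - h (T(h) = -((h - 2) + h)/2 = -((-2 + h) + h)/2 = -(-2 + 2*h)/2 = 1 - h)
(T(8) + Y(-15)) + 3387 = ((1 - 1*8) + 38*(-15)**2) + 3387 = ((1 - 8) + 38*225) + 3387 = (-7 + 8550) + 3387 = 8543 + 3387 = 11930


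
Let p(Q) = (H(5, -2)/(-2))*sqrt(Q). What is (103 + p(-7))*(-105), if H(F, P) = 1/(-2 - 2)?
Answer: -10815 - 105*I*sqrt(7)/8 ≈ -10815.0 - 34.725*I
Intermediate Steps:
H(F, P) = -1/4 (H(F, P) = 1/(-4) = -1/4)
p(Q) = sqrt(Q)/8 (p(Q) = (-1/4/(-2))*sqrt(Q) = (-1/4*(-1/2))*sqrt(Q) = sqrt(Q)/8)
(103 + p(-7))*(-105) = (103 + sqrt(-7)/8)*(-105) = (103 + (I*sqrt(7))/8)*(-105) = (103 + I*sqrt(7)/8)*(-105) = -10815 - 105*I*sqrt(7)/8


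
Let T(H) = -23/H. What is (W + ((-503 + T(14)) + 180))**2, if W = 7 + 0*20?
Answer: 19775809/196 ≈ 1.0090e+5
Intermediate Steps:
W = 7 (W = 7 + 0 = 7)
(W + ((-503 + T(14)) + 180))**2 = (7 + ((-503 - 23/14) + 180))**2 = (7 + (-7065/14 + 180))**2 = (7 - 4545/14)**2 = (-4447/14)**2 = 19775809/196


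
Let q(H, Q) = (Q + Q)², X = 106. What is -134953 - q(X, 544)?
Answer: -1318697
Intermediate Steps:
q(H, Q) = 4*Q² (q(H, Q) = (2*Q)² = 4*Q²)
-134953 - q(X, 544) = -134953 - 4*544² = -134953 - 4*295936 = -134953 - 1*1183744 = -134953 - 1183744 = -1318697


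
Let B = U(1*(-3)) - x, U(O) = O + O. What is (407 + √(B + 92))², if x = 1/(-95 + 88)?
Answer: 1160146/7 + 2442*√469/7 ≈ 1.7329e+5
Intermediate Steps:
U(O) = 2*O
x = -⅐ (x = 1/(-7) = -⅐ ≈ -0.14286)
B = -41/7 (B = 2*(1*(-3)) - 1*(-⅐) = 2*(-3) + ⅐ = -6 + ⅐ = -41/7 ≈ -5.8571)
(407 + √(B + 92))² = (407 + √(-41/7 + 92))² = (407 + √(603/7))² = (407 + 3*√469/7)²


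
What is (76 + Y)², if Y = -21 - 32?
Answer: 529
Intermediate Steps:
Y = -53
(76 + Y)² = (76 - 53)² = 23² = 529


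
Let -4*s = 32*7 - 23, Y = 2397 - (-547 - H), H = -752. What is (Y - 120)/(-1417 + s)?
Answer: -8288/5869 ≈ -1.4122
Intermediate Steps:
Y = 2192 (Y = 2397 - (-547 - 1*(-752)) = 2397 - (-547 + 752) = 2397 - 1*205 = 2397 - 205 = 2192)
s = -201/4 (s = -(32*7 - 23)/4 = -(224 - 23)/4 = -¼*201 = -201/4 ≈ -50.250)
(Y - 120)/(-1417 + s) = (2192 - 120)/(-1417 - 201/4) = 2072/(-5869/4) = 2072*(-4/5869) = -8288/5869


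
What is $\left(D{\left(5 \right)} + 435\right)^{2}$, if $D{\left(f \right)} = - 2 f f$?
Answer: $148225$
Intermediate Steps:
$D{\left(f \right)} = - 2 f^{2}$
$\left(D{\left(5 \right)} + 435\right)^{2} = \left(- 2 \cdot 5^{2} + 435\right)^{2} = \left(\left(-2\right) 25 + 435\right)^{2} = \left(-50 + 435\right)^{2} = 385^{2} = 148225$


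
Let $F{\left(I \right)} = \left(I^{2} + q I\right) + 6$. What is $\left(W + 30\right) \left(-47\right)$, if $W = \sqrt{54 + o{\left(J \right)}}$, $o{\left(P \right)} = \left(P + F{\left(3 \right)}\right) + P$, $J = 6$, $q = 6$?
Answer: $-1410 - 141 \sqrt{11} \approx -1877.6$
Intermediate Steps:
$F{\left(I \right)} = 6 + I^{2} + 6 I$ ($F{\left(I \right)} = \left(I^{2} + 6 I\right) + 6 = 6 + I^{2} + 6 I$)
$o{\left(P \right)} = 33 + 2 P$ ($o{\left(P \right)} = \left(P + \left(6 + 3^{2} + 6 \cdot 3\right)\right) + P = \left(P + \left(6 + 9 + 18\right)\right) + P = \left(P + 33\right) + P = \left(33 + P\right) + P = 33 + 2 P$)
$W = 3 \sqrt{11}$ ($W = \sqrt{54 + \left(33 + 2 \cdot 6\right)} = \sqrt{54 + \left(33 + 12\right)} = \sqrt{54 + 45} = \sqrt{99} = 3 \sqrt{11} \approx 9.9499$)
$\left(W + 30\right) \left(-47\right) = \left(3 \sqrt{11} + 30\right) \left(-47\right) = \left(30 + 3 \sqrt{11}\right) \left(-47\right) = -1410 - 141 \sqrt{11}$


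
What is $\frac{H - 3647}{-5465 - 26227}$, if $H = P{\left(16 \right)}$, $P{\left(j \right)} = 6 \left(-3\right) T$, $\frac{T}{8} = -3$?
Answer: $\frac{3215}{31692} \approx 0.10145$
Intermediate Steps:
$T = -24$ ($T = 8 \left(-3\right) = -24$)
$P{\left(j \right)} = 432$ ($P{\left(j \right)} = 6 \left(-3\right) \left(-24\right) = \left(-18\right) \left(-24\right) = 432$)
$H = 432$
$\frac{H - 3647}{-5465 - 26227} = \frac{432 - 3647}{-5465 - 26227} = - \frac{3215}{-31692} = \left(-3215\right) \left(- \frac{1}{31692}\right) = \frac{3215}{31692}$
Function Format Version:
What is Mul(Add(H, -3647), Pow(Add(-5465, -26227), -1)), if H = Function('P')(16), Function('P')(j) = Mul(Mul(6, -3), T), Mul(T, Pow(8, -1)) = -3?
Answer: Rational(3215, 31692) ≈ 0.10145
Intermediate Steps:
T = -24 (T = Mul(8, -3) = -24)
Function('P')(j) = 432 (Function('P')(j) = Mul(Mul(6, -3), -24) = Mul(-18, -24) = 432)
H = 432
Mul(Add(H, -3647), Pow(Add(-5465, -26227), -1)) = Mul(Add(432, -3647), Pow(Add(-5465, -26227), -1)) = Mul(-3215, Pow(-31692, -1)) = Mul(-3215, Rational(-1, 31692)) = Rational(3215, 31692)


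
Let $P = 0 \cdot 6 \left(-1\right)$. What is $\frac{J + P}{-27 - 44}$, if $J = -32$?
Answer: $\frac{32}{71} \approx 0.4507$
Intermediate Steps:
$P = 0$ ($P = 0 \left(-1\right) = 0$)
$\frac{J + P}{-27 - 44} = \frac{-32 + 0}{-27 - 44} = - \frac{32}{-71} = \left(-32\right) \left(- \frac{1}{71}\right) = \frac{32}{71}$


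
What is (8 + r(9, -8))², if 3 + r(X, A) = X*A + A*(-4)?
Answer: 1225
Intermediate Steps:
r(X, A) = -3 - 4*A + A*X (r(X, A) = -3 + (X*A + A*(-4)) = -3 + (A*X - 4*A) = -3 + (-4*A + A*X) = -3 - 4*A + A*X)
(8 + r(9, -8))² = (8 + (-3 - 4*(-8) - 8*9))² = (8 + (-3 + 32 - 72))² = (8 - 43)² = (-35)² = 1225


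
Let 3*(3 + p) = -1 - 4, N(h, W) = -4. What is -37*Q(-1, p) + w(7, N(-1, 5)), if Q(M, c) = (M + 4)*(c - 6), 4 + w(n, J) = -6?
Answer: 1174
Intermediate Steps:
w(n, J) = -10 (w(n, J) = -4 - 6 = -10)
p = -14/3 (p = -3 + (-1 - 4)/3 = -3 + (⅓)*(-5) = -3 - 5/3 = -14/3 ≈ -4.6667)
Q(M, c) = (-6 + c)*(4 + M) (Q(M, c) = (4 + M)*(-6 + c) = (-6 + c)*(4 + M))
-37*Q(-1, p) + w(7, N(-1, 5)) = -37*(-24 - 6*(-1) + 4*(-14/3) - 1*(-14/3)) - 10 = -37*(-24 + 6 - 56/3 + 14/3) - 10 = -37*(-32) - 10 = 1184 - 10 = 1174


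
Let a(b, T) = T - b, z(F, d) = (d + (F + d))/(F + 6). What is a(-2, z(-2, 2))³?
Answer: 125/8 ≈ 15.625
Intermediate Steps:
z(F, d) = (F + 2*d)/(6 + F)
a(-2, z(-2, 2))³ = ((-2 + 2*2)/(6 - 2) - 1*(-2))³ = ((-2 + 4)/4 + 2)³ = ((¼)*2 + 2)³ = (½ + 2)³ = (5/2)³ = 125/8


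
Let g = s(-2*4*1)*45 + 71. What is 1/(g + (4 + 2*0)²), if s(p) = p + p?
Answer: -1/633 ≈ -0.0015798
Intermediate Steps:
s(p) = 2*p
g = -649 (g = (2*(-2*4*1))*45 + 71 = (2*(-8*1))*45 + 71 = (2*(-8))*45 + 71 = -16*45 + 71 = -720 + 71 = -649)
1/(g + (4 + 2*0)²) = 1/(-649 + (4 + 2*0)²) = 1/(-649 + (4 + 0)²) = 1/(-649 + 4²) = 1/(-649 + 16) = 1/(-633) = -1/633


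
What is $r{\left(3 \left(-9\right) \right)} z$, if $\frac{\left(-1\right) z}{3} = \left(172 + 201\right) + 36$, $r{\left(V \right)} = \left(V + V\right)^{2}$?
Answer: $-3577932$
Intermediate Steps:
$r{\left(V \right)} = 4 V^{2}$ ($r{\left(V \right)} = \left(2 V\right)^{2} = 4 V^{2}$)
$z = -1227$ ($z = - 3 \left(\left(172 + 201\right) + 36\right) = - 3 \left(373 + 36\right) = \left(-3\right) 409 = -1227$)
$r{\left(3 \left(-9\right) \right)} z = 4 \left(3 \left(-9\right)\right)^{2} \left(-1227\right) = 4 \left(-27\right)^{2} \left(-1227\right) = 4 \cdot 729 \left(-1227\right) = 2916 \left(-1227\right) = -3577932$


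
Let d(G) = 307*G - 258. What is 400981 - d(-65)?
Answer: 421194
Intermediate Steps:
d(G) = -258 + 307*G
400981 - d(-65) = 400981 - (-258 + 307*(-65)) = 400981 - (-258 - 19955) = 400981 - 1*(-20213) = 400981 + 20213 = 421194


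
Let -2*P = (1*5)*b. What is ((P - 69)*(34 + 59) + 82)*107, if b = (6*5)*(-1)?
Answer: 68480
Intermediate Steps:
b = -30 (b = 30*(-1) = -30)
P = 75 (P = -1*5*(-30)/2 = -5*(-30)/2 = -½*(-150) = 75)
((P - 69)*(34 + 59) + 82)*107 = ((75 - 69)*(34 + 59) + 82)*107 = (6*93 + 82)*107 = (558 + 82)*107 = 640*107 = 68480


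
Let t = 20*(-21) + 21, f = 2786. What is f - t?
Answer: 3185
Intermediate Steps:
t = -399 (t = -420 + 21 = -399)
f - t = 2786 - 1*(-399) = 2786 + 399 = 3185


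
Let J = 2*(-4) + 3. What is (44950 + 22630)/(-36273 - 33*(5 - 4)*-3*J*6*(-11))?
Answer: -67580/3603 ≈ -18.757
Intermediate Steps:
J = -5 (J = -8 + 3 = -5)
(44950 + 22630)/(-36273 - 33*(5 - 4)*-3*J*6*(-11)) = (44950 + 22630)/(-36273 - 33*(5 - 4)*-3*(-5)*6*(-11)) = 67580/(-36273 - 33*15*6*(-11)) = 67580/(-36273 - 33*90*(-11)) = 67580/(-36273 - 2970*(-11)) = 67580/(-36273 + 32670) = 67580/(-3603) = 67580*(-1/3603) = -67580/3603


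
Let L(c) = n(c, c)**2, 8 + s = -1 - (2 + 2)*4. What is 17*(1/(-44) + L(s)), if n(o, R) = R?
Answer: 467483/44 ≈ 10625.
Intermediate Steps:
s = -25 (s = -8 + (-1 - (2 + 2)*4) = -8 + (-1 - 4*4) = -8 + (-1 - 1*16) = -8 + (-1 - 16) = -8 - 17 = -25)
L(c) = c**2
17*(1/(-44) + L(s)) = 17*(1/(-44) + (-25)**2) = 17*(-1/44 + 625) = 17*(27499/44) = 467483/44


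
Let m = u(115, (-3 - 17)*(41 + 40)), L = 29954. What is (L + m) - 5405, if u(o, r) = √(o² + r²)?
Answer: 24549 + 5*√105505 ≈ 26173.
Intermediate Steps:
m = 5*√105505 (m = √(115² + ((-3 - 17)*(41 + 40))²) = √(13225 + (-20*81)²) = √(13225 + (-1620)²) = √(13225 + 2624400) = √2637625 = 5*√105505 ≈ 1624.1)
(L + m) - 5405 = (29954 + 5*√105505) - 5405 = 24549 + 5*√105505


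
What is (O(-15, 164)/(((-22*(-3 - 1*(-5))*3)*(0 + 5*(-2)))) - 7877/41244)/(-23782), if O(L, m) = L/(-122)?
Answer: 21131557/2632641144672 ≈ 8.0267e-6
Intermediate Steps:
O(L, m) = -L/122 (O(L, m) = L*(-1/122) = -L/122)
(O(-15, 164)/(((-22*(-3 - 1*(-5))*3)*(0 + 5*(-2)))) - 7877/41244)/(-23782) = ((-1/122*(-15))/(((-22*(-3 - 1*(-5))*3)*(0 + 5*(-2)))) - 7877/41244)/(-23782) = (15/(122*(((-22*(-3 + 5)*3)*(0 - 10)))) - 7877*1/41244)*(-1/23782) = (15/(122*((-44*3*(-10)))) - 7877/41244)*(-1/23782) = (15/(122*((-22*6*(-10)))) - 7877/41244)*(-1/23782) = (15/(122*((-132*(-10)))) - 7877/41244)*(-1/23782) = ((15/122)/1320 - 7877/41244)*(-1/23782) = ((15/122)*(1/1320) - 7877/41244)*(-1/23782) = (1/10736 - 7877/41244)*(-1/23782) = -21131557/110698896*(-1/23782) = 21131557/2632641144672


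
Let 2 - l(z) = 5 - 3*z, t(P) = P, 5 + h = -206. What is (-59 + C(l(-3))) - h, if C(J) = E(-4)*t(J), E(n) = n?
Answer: 200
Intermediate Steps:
h = -211 (h = -5 - 206 = -211)
l(z) = -3 + 3*z (l(z) = 2 - (5 - 3*z) = 2 + (-5 + 3*z) = -3 + 3*z)
C(J) = -4*J
(-59 + C(l(-3))) - h = (-59 - 4*(-3 + 3*(-3))) - 1*(-211) = (-59 - 4*(-3 - 9)) + 211 = (-59 - 4*(-12)) + 211 = (-59 + 48) + 211 = -11 + 211 = 200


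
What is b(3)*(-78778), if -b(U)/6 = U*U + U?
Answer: 5672016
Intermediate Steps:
b(U) = -6*U - 6*U² (b(U) = -6*(U*U + U) = -6*(U² + U) = -6*(U + U²) = -6*U - 6*U²)
b(3)*(-78778) = -6*3*(1 + 3)*(-78778) = -6*3*4*(-78778) = -72*(-78778) = 5672016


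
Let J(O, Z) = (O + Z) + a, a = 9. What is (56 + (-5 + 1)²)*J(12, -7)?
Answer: 1008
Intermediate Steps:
J(O, Z) = 9 + O + Z (J(O, Z) = (O + Z) + 9 = 9 + O + Z)
(56 + (-5 + 1)²)*J(12, -7) = (56 + (-5 + 1)²)*(9 + 12 - 7) = (56 + (-4)²)*14 = (56 + 16)*14 = 72*14 = 1008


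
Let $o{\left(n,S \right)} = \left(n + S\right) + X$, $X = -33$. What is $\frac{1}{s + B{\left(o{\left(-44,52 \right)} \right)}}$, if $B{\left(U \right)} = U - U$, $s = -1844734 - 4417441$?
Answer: $- \frac{1}{6262175} \approx -1.5969 \cdot 10^{-7}$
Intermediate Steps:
$s = -6262175$
$o{\left(n,S \right)} = -33 + S + n$ ($o{\left(n,S \right)} = \left(n + S\right) - 33 = \left(S + n\right) - 33 = -33 + S + n$)
$B{\left(U \right)} = 0$
$\frac{1}{s + B{\left(o{\left(-44,52 \right)} \right)}} = \frac{1}{-6262175 + 0} = \frac{1}{-6262175} = - \frac{1}{6262175}$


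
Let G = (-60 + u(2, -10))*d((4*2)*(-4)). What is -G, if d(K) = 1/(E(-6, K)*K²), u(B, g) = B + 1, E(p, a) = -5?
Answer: -57/5120 ≈ -0.011133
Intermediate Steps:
u(B, g) = 1 + B
d(K) = -1/(5*K²) (d(K) = 1/(-5*K²) = -1/(5*K²))
G = 57/5120 (G = (-60 + (1 + 2))*(-1/(5*((4*2)*(-4))²)) = (-60 + 3)*(-1/(5*(8*(-4))²)) = -(-57)/(5*(-32)²) = -(-57)/(5*1024) = -57*(-1/5120) = 57/5120 ≈ 0.011133)
-G = -1*57/5120 = -57/5120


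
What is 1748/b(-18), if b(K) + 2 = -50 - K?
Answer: -874/17 ≈ -51.412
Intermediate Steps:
b(K) = -52 - K (b(K) = -2 + (-50 - K) = -52 - K)
1748/b(-18) = 1748/(-52 - 1*(-18)) = 1748/(-52 + 18) = 1748/(-34) = 1748*(-1/34) = -874/17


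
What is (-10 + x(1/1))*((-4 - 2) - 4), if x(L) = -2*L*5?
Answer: 200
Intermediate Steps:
x(L) = -10*L
(-10 + x(1/1))*((-4 - 2) - 4) = (-10 - 10/1)*((-4 - 2) - 4) = (-10 - 10*1)*(-6 - 4) = (-10 - 10)*(-10) = -20*(-10) = 200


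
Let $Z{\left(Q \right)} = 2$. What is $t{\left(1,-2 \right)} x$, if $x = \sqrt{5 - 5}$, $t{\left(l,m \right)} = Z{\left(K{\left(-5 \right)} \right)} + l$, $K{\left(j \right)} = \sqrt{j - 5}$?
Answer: $0$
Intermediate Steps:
$K{\left(j \right)} = \sqrt{-5 + j}$
$t{\left(l,m \right)} = 2 + l$
$x = 0$ ($x = \sqrt{0} = 0$)
$t{\left(1,-2 \right)} x = \left(2 + 1\right) 0 = 3 \cdot 0 = 0$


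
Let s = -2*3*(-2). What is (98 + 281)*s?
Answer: 4548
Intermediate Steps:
s = 12 (s = -6*(-2) = 12)
(98 + 281)*s = (98 + 281)*12 = 379*12 = 4548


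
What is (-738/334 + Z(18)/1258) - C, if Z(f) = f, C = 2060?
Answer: -216619178/105043 ≈ -2062.2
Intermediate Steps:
(-738/334 + Z(18)/1258) - C = (-738/334 + 18/1258) - 1*2060 = (-738*1/334 + 18*(1/1258)) - 2060 = (-369/167 + 9/629) - 2060 = -230598/105043 - 2060 = -216619178/105043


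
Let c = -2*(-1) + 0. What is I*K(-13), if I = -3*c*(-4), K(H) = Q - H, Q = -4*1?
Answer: 216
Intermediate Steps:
c = 2 (c = 2 + 0 = 2)
Q = -4
K(H) = -4 - H
I = 24 (I = -3*2*(-4) = -6*(-4) = 24)
I*K(-13) = 24*(-4 - 1*(-13)) = 24*(-4 + 13) = 24*9 = 216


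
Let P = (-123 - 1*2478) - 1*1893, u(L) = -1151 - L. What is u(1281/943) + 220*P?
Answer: -933411914/943 ≈ -9.8983e+5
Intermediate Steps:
P = -4494 (P = (-123 - 2478) - 1893 = -2601 - 1893 = -4494)
u(1281/943) + 220*P = (-1151 - 1281/943) + 220*(-4494) = (-1151 - 1281/943) - 988680 = -1086674/943 - 988680 = -933411914/943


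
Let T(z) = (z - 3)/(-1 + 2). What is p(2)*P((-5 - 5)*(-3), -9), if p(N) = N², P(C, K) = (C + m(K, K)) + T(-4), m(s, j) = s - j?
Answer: 92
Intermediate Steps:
T(z) = -3 + z (T(z) = (-3 + z)/1 = (-3 + z)*1 = -3 + z)
P(C, K) = -7 + C (P(C, K) = (C + (K - K)) + (-3 - 4) = (C + 0) - 7 = C - 7 = -7 + C)
p(2)*P((-5 - 5)*(-3), -9) = 2²*(-7 + (-5 - 5)*(-3)) = 4*(-7 - 10*(-3)) = 4*(-7 + 30) = 4*23 = 92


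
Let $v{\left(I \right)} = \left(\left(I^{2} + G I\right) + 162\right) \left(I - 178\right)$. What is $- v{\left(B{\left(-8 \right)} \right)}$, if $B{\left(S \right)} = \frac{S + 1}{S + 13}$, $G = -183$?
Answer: $\frac{9422088}{125} \approx 75377.0$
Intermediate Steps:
$B{\left(S \right)} = \frac{1 + S}{13 + S}$
$v{\left(I \right)} = \left(-178 + I\right) \left(162 + I^{2} - 183 I\right)$ ($v{\left(I \right)} = \left(\left(I^{2} - 183 I\right) + 162\right) \left(I - 178\right) = \left(162 + I^{2} - 183 I\right) \left(-178 + I\right) = \left(-178 + I\right) \left(162 + I^{2} - 183 I\right)$)
$- v{\left(B{\left(-8 \right)} \right)} = - (-28836 + \left(\frac{1 - 8}{13 - 8}\right)^{3} - 361 \left(\frac{1 - 8}{13 - 8}\right)^{2} + 32736 \frac{1 - 8}{13 - 8}) = - (-28836 + \left(\frac{1}{5} \left(-7\right)\right)^{3} - 361 \left(\frac{1}{5} \left(-7\right)\right)^{2} + 32736 \cdot \frac{1}{5} \left(-7\right)) = - (-28836 + \left(- \frac{7}{5}\right)^{3} - 361 \left(- \frac{7}{5}\right)^{2} + 32736 \left(- \frac{7}{5}\right)) = - (-28836 - \frac{343}{125} - \frac{17689}{25} - \frac{229152}{5}) = \left(-1\right) \left(- \frac{9422088}{125}\right) = \frac{9422088}{125}$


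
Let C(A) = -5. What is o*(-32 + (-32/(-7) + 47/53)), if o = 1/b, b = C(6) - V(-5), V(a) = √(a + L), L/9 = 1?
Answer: 9847/2597 ≈ 3.7917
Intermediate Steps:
L = 9 (L = 9*1 = 9)
V(a) = √(9 + a) (V(a) = √(a + 9) = √(9 + a))
b = -7 (b = -5 - √(9 - 5) = -5 - √4 = -5 - 1*2 = -5 - 2 = -7)
o = -⅐ (o = 1/(-7) = -⅐ ≈ -0.14286)
o*(-32 + (-32/(-7) + 47/53)) = -(-32 + (-32/(-7) + 47/53))/7 = -(-32 + (-32*(-⅐) + 47*(1/53)))/7 = -(-32 + (32/7 + 47/53))/7 = -(-32 + 2025/371)/7 = -⅐*(-9847/371) = 9847/2597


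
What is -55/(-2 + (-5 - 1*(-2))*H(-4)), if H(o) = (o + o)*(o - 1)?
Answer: 55/122 ≈ 0.45082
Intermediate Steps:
H(o) = 2*o*(-1 + o) (H(o) = (2*o)*(-1 + o) = 2*o*(-1 + o))
-55/(-2 + (-5 - 1*(-2))*H(-4)) = -55/(-2 + (-5 - 1*(-2))*(2*(-4)*(-1 - 4))) = -55/(-2 + (-5 + 2)*(2*(-4)*(-5))) = -55/(-2 - 3*40) = -55/(-2 - 120) = -55/(-122) = -55*(-1/122) = 55/122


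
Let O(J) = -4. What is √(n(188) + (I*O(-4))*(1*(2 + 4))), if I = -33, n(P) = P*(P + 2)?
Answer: 4*√2282 ≈ 191.08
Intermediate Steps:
n(P) = P*(2 + P)
√(n(188) + (I*O(-4))*(1*(2 + 4))) = √(188*(2 + 188) + (-33*(-4))*(1*(2 + 4))) = √(188*190 + 132*(1*6)) = √(35720 + 132*6) = √(35720 + 792) = √36512 = 4*√2282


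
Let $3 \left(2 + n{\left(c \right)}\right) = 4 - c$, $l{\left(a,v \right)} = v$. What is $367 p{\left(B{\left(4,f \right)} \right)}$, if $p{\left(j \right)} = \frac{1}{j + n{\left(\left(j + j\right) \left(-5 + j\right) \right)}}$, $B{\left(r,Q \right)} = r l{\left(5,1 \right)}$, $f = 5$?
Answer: $\frac{367}{6} \approx 61.167$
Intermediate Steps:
$n{\left(c \right)} = - \frac{2}{3} - \frac{c}{3}$ ($n{\left(c \right)} = -2 + \frac{4 - c}{3} = -2 - \left(- \frac{4}{3} + \frac{c}{3}\right) = - \frac{2}{3} - \frac{c}{3}$)
$B{\left(r,Q \right)} = r$ ($B{\left(r,Q \right)} = r 1 = r$)
$p{\left(j \right)} = \frac{1}{- \frac{2}{3} + j - \frac{2 j \left(-5 + j\right)}{3}}$ ($p{\left(j \right)} = \frac{1}{j - \left(\frac{2}{3} + \frac{\left(j + j\right) \left(-5 + j\right)}{3}\right)} = \frac{1}{j - \left(\frac{2}{3} + \frac{2 j \left(-5 + j\right)}{3}\right)} = \frac{1}{- \frac{2}{3} + j - \frac{2 j \left(-5 + j\right)}{3}}$)
$367 p{\left(B{\left(4,f \right)} \right)} = 367 \left(- \frac{3}{2 - 52 + 2 \cdot 4^{2}}\right) = 367 \left(- \frac{3}{2 - 52 + 2 \cdot 16}\right) = 367 \left(- \frac{3}{2 - 52 + 32}\right) = 367 \left(- \frac{3}{-18}\right) = 367 \left(\left(-3\right) \left(- \frac{1}{18}\right)\right) = 367 \cdot \frac{1}{6} = \frac{367}{6}$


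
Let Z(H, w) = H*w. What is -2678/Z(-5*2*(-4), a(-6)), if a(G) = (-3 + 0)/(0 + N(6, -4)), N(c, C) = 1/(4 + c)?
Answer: 1339/600 ≈ 2.2317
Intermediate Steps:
a(G) = -30 (a(G) = (-3 + 0)/(0 + 1/(4 + 6)) = -3/(0 + 1/10) = -3/(0 + ⅒) = -3/⅒ = -3*10 = -30)
-2678/Z(-5*2*(-4), a(-6)) = -2678/((-5*2*(-4))*(-30)) = -2678/(-10*(-4)*(-30)) = -2678/(40*(-30)) = -2678/(-1200) = -2678*(-1/1200) = 1339/600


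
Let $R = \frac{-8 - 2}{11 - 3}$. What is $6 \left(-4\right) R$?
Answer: $30$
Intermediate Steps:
$R = - \frac{5}{4}$ ($R = - \frac{10}{8} = \left(-10\right) \frac{1}{8} = - \frac{5}{4} \approx -1.25$)
$6 \left(-4\right) R = 6 \left(-4\right) \left(- \frac{5}{4}\right) = \left(-24\right) \left(- \frac{5}{4}\right) = 30$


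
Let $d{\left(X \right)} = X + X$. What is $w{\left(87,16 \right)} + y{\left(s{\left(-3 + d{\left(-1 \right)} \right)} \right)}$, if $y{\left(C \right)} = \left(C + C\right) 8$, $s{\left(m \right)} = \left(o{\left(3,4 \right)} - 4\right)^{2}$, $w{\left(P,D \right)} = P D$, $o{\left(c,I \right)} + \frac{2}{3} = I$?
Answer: $\frac{12592}{9} \approx 1399.1$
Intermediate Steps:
$d{\left(X \right)} = 2 X$
$o{\left(c,I \right)} = - \frac{2}{3} + I$
$w{\left(P,D \right)} = D P$
$s{\left(m \right)} = \frac{4}{9}$ ($s{\left(m \right)} = \left(\left(- \frac{2}{3} + 4\right) - 4\right)^{2} = \left(\frac{10}{3} - 4\right)^{2} = \left(- \frac{2}{3}\right)^{2} = \frac{4}{9}$)
$y{\left(C \right)} = 16 C$ ($y{\left(C \right)} = 2 C 8 = 16 C$)
$w{\left(87,16 \right)} + y{\left(s{\left(-3 + d{\left(-1 \right)} \right)} \right)} = 16 \cdot 87 + 16 \cdot \frac{4}{9} = 1392 + \frac{64}{9} = \frac{12592}{9}$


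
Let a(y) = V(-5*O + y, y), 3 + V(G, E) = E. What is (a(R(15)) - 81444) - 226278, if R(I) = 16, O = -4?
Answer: -307709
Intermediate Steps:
V(G, E) = -3 + E
a(y) = -3 + y
(a(R(15)) - 81444) - 226278 = ((-3 + 16) - 81444) - 226278 = (13 - 81444) - 226278 = -81431 - 226278 = -307709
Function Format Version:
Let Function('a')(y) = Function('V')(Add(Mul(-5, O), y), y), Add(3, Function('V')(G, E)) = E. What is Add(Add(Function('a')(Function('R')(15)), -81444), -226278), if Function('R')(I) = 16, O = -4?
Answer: -307709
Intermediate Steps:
Function('V')(G, E) = Add(-3, E)
Function('a')(y) = Add(-3, y)
Add(Add(Function('a')(Function('R')(15)), -81444), -226278) = Add(Add(Add(-3, 16), -81444), -226278) = Add(Add(13, -81444), -226278) = Add(-81431, -226278) = -307709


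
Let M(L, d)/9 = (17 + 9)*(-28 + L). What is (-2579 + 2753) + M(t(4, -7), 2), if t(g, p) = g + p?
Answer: -7080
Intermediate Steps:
M(L, d) = -6552 + 234*L (M(L, d) = 9*((17 + 9)*(-28 + L)) = 9*(26*(-28 + L)) = 9*(-728 + 26*L) = -6552 + 234*L)
(-2579 + 2753) + M(t(4, -7), 2) = (-2579 + 2753) + (-6552 + 234*(4 - 7)) = 174 + (-6552 + 234*(-3)) = 174 + (-6552 - 702) = 174 - 7254 = -7080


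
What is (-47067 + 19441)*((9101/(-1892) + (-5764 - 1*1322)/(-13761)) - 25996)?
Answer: 283350171419561/394482 ≈ 7.1828e+8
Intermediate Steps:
(-47067 + 19441)*((9101/(-1892) + (-5764 - 1*1322)/(-13761)) - 25996) = -27626*((9101*(-1/1892) + (-5764 - 1322)*(-1/13761)) - 25996) = -27626*((-9101/1892 - 7086*(-1/13761)) - 25996) = -27626*((-9101/1892 + 2362/4587) - 25996) = -27626*(-3388853/788964 - 25996) = -27626*(-20513296997/788964) = 283350171419561/394482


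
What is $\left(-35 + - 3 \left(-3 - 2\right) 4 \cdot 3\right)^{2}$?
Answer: $21025$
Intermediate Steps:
$\left(-35 + - 3 \left(-3 - 2\right) 4 \cdot 3\right)^{2} = \left(-35 + - 3 \left(\left(-5\right) 4\right) 3\right)^{2} = \left(-35 + \left(-3\right) \left(-20\right) 3\right)^{2} = \left(-35 + 60 \cdot 3\right)^{2} = \left(-35 + 180\right)^{2} = 145^{2} = 21025$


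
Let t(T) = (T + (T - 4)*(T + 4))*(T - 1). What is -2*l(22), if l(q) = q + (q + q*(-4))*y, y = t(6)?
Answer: 17116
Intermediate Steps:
t(T) = (-1 + T)*(T + (-4 + T)*(4 + T)) (t(T) = (T + (-4 + T)*(4 + T))*(-1 + T) = (-1 + T)*(T + (-4 + T)*(4 + T)))
y = 130 (y = 16 + 6³ - 17*6 = 16 + 216 - 102 = 130)
l(q) = -389*q (l(q) = q + (q + q*(-4))*130 = q + (q - 4*q)*130 = q - 3*q*130 = q - 390*q = -389*q)
-2*l(22) = -(-778)*22 = -2*(-8558) = 17116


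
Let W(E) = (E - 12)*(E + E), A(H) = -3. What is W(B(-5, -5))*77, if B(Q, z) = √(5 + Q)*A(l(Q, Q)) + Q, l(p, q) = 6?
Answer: 13090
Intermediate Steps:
B(Q, z) = Q - 3*√(5 + Q) (B(Q, z) = √(5 + Q)*(-3) + Q = -3*√(5 + Q) + Q = Q - 3*√(5 + Q))
W(E) = 2*E*(-12 + E) (W(E) = (-12 + E)*(2*E) = 2*E*(-12 + E))
W(B(-5, -5))*77 = (2*(-5 - 3*√(5 - 5))*(-12 + (-5 - 3*√(5 - 5))))*77 = (2*(-5 - 3*√0)*(-12 + (-5 - 3*√0)))*77 = (2*(-5 - 3*0)*(-12 + (-5 - 3*0)))*77 = (2*(-5 + 0)*(-12 + (-5 + 0)))*77 = (2*(-5)*(-12 - 5))*77 = (2*(-5)*(-17))*77 = 170*77 = 13090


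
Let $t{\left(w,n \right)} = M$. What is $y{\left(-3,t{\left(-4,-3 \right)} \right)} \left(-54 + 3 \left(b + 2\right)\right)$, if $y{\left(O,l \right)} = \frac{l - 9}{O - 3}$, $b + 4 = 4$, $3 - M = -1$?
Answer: $-40$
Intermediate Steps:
$M = 4$ ($M = 3 - -1 = 3 + 1 = 4$)
$b = 0$ ($b = -4 + 4 = 0$)
$t{\left(w,n \right)} = 4$
$y{\left(O,l \right)} = \frac{-9 + l}{-3 + O}$
$y{\left(-3,t{\left(-4,-3 \right)} \right)} \left(-54 + 3 \left(b + 2\right)\right) = \frac{-9 + 4}{-3 - 3} \left(-54 + 3 \left(0 + 2\right)\right) = \frac{1}{-6} \left(-5\right) \left(-54 + 3 \cdot 2\right) = \left(- \frac{1}{6}\right) \left(-5\right) \left(-54 + 6\right) = \frac{5}{6} \left(-48\right) = -40$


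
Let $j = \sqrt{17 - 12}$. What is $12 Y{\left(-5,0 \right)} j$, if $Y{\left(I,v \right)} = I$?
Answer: $- 60 \sqrt{5} \approx -134.16$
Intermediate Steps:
$j = \sqrt{5} \approx 2.2361$
$12 Y{\left(-5,0 \right)} j = 12 \left(-5\right) \sqrt{5} = - 60 \sqrt{5}$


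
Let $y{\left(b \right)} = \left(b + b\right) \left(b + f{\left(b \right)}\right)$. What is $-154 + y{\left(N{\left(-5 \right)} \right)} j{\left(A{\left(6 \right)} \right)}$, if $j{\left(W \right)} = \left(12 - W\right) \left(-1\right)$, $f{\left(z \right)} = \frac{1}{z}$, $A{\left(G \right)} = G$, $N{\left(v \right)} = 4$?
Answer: $-358$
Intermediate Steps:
$j{\left(W \right)} = -12 + W$
$y{\left(b \right)} = 2 b \left(b + \frac{1}{b}\right)$ ($y{\left(b \right)} = \left(b + b\right) \left(b + \frac{1}{b}\right) = 2 b \left(b + \frac{1}{b}\right)$)
$-154 + y{\left(N{\left(-5 \right)} \right)} j{\left(A{\left(6 \right)} \right)} = -154 + \left(2 + 2 \cdot 4^{2}\right) \left(-12 + 6\right) = -154 + \left(2 + 2 \cdot 16\right) \left(-6\right) = -154 + \left(2 + 32\right) \left(-6\right) = -154 + 34 \left(-6\right) = -154 - 204 = -358$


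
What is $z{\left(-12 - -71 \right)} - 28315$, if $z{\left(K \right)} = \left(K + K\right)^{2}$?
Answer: $-14391$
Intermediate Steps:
$z{\left(K \right)} = 4 K^{2}$ ($z{\left(K \right)} = \left(2 K\right)^{2} = 4 K^{2}$)
$z{\left(-12 - -71 \right)} - 28315 = 4 \left(-12 - -71\right)^{2} - 28315 = 4 \left(-12 + 71\right)^{2} - 28315 = 4 \cdot 59^{2} - 28315 = 4 \cdot 3481 - 28315 = 13924 - 28315 = -14391$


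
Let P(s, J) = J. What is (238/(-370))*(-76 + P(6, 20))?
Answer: 6664/185 ≈ 36.022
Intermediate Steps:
(238/(-370))*(-76 + P(6, 20)) = (238/(-370))*(-76 + 20) = (238*(-1/370))*(-56) = -119/185*(-56) = 6664/185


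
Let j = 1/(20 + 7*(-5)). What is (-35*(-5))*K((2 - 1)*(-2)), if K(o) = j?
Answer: -35/3 ≈ -11.667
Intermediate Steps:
j = -1/15 (j = 1/(20 - 35) = 1/(-15) = -1/15 ≈ -0.066667)
K(o) = -1/15
(-35*(-5))*K((2 - 1)*(-2)) = -35*(-5)*(-1/15) = 175*(-1/15) = -35/3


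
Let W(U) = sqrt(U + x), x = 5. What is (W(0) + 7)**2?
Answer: (7 + sqrt(5))**2 ≈ 85.305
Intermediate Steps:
W(U) = sqrt(5 + U) (W(U) = sqrt(U + 5) = sqrt(5 + U))
(W(0) + 7)**2 = (sqrt(5 + 0) + 7)**2 = (sqrt(5) + 7)**2 = (7 + sqrt(5))**2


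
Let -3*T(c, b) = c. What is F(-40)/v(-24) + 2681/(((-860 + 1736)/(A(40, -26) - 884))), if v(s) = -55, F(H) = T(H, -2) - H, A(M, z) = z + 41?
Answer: -25637023/9636 ≈ -2660.5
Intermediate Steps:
T(c, b) = -c/3
A(M, z) = 41 + z
F(H) = -4*H/3 (F(H) = -H/3 - H = -4*H/3)
F(-40)/v(-24) + 2681/(((-860 + 1736)/(A(40, -26) - 884))) = -4/3*(-40)/(-55) + 2681/(((-860 + 1736)/((41 - 26) - 884))) = (160/3)*(-1/55) + 2681/((876/(15 - 884))) = -32/33 + 2681/((876/(-869))) = -32/33 + 2681/((876*(-1/869))) = -32/33 + 2681/(-876/869) = -32/33 + 2681*(-869/876) = -32/33 - 2329789/876 = -25637023/9636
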